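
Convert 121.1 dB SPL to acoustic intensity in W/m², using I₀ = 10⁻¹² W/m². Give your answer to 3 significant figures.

L = 10·log₁₀(I/I₀) ⇒ I = I₀·10^(L/10) = 10⁻¹² × 10^12.11.

1.29 W/m²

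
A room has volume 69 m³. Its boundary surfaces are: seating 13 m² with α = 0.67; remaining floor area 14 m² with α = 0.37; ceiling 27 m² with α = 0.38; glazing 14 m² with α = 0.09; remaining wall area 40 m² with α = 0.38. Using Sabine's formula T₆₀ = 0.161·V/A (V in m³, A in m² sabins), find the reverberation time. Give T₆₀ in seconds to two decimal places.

0.27 s

A = Σ Sᵢαᵢ = 13·0.67 + 14·0.37 + 27·0.38 + 14·0.09 + 40·0.38 = 40.61 m².
T₆₀ = 0.161·V/A = 0.161·69/40.61 = 0.274 s.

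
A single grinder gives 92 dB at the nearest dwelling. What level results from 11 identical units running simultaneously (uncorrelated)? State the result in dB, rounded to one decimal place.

102.4 dB

N identical incoherent sources raise the level by 10·log₁₀ N.
L_total = 92 + 10·log₁₀(11) = 92 + 10.414 = 102.41 dB.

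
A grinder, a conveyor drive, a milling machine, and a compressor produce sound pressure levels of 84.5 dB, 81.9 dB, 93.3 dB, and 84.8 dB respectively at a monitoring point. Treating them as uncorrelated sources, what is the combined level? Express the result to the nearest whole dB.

Incoherent sources combine by intensity addition: L_total = 10·log₁₀(Σ 10^(L_i/10)).
Σ 10^(L/10) = 10^(84.5/10) + 10^(81.9/10) + 10^(93.3/10) + 10^(84.8/10) = 2.877e+09.
L_total = 10·log₁₀(2.877e+09) = 94.59 dB.

95 dB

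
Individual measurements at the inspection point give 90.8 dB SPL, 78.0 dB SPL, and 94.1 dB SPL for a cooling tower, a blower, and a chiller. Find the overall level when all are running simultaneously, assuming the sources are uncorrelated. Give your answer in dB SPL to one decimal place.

95.8 dB SPL

Incoherent sources combine by intensity addition: L_total = 10·log₁₀(Σ 10^(L_i/10)).
Σ 10^(L/10) = 10^(90.8/10) + 10^(78.0/10) + 10^(94.1/10) = 3.836e+09.
L_total = 10·log₁₀(3.836e+09) = 95.84 dB SPL.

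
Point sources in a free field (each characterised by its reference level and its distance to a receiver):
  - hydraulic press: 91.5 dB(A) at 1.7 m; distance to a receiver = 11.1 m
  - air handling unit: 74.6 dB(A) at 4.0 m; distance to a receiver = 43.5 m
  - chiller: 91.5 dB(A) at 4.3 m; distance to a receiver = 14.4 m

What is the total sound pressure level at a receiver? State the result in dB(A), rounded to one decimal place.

82.0 dB(A)

First find each source's level at the receiver (point-source: −20·log₁₀(r/r_ref)), then combine on an intensity basis.
hydraulic press: 91.5 − 20·log₁₀(11.1/1.7) = 91.5 − 16.30 = 75.20 dB(A).
air handling unit: 74.6 − 20·log₁₀(43.5/4.0) = 74.6 − 20.73 = 53.87 dB(A).
chiller: 91.5 − 20·log₁₀(14.4/4.3) = 91.5 − 10.50 = 81.00 dB(A).
Σ 10^(L/10) = 1.593e+08 → L_total = 10·log₁₀(1.593e+08) = 82.02 dB(A).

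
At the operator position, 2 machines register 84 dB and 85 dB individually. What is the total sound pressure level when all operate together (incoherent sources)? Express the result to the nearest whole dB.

88 dB

Incoherent sources combine by intensity addition: L_total = 10·log₁₀(Σ 10^(L_i/10)).
Σ 10^(L/10) = 10^(84/10) + 10^(85/10) = 5.674e+08.
L_total = 10·log₁₀(5.674e+08) = 87.54 dB.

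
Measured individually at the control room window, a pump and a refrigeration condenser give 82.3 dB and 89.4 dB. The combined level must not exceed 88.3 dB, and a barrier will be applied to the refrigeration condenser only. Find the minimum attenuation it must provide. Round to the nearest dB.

The untreated sources together contribute 10^(82.3/10) = 1.698e+08, i.e. 82.30 dB.
The limit corresponds to 10^(88.3/10) = 6.761e+08; subtracting the fixed part leaves 5.063e+08 for the refrigeration condenser, i.e. 87.04 dB.
So the refrigeration condenser must be reduced from 89.4 to 87.04 dB: IL = 2.36 dB.

2 dB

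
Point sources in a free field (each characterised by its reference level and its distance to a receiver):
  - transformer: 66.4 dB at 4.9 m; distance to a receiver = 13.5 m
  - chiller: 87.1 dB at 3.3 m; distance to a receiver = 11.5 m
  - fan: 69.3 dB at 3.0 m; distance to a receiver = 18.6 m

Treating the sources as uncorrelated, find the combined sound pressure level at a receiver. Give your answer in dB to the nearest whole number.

Propagate each source to the receiver with L = L_ref − 20·log₁₀(r/r_ref), then add intensities.
transformer: 66.4 − 20·log₁₀(13.5/4.9) = 66.4 − 8.80 = 57.60 dB.
chiller: 87.1 − 20·log₁₀(11.5/3.3) = 87.1 − 10.84 = 76.26 dB.
fan: 69.3 − 20·log₁₀(18.6/3.0) = 69.3 − 15.85 = 53.45 dB.
Σ 10^(L/10) = 4.303e+07 → L_total = 10·log₁₀(4.303e+07) = 76.34 dB.

76 dB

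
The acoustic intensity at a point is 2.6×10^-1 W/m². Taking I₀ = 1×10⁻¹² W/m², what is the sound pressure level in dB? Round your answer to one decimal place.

114.1 dB

L = 10·log₁₀(I/I₀) = 10·log₁₀(2.6×10^-1/10⁻¹²) = 10·log₁₀(2.6×10^11).
L = 10·(0.4150 + 11) = 114.15 dB.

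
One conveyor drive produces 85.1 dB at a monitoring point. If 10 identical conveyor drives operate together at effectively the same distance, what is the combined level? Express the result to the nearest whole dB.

95 dB

L_total = L₁ + 10·log₁₀ N for N identical incoherent sources.
L_total = 85.1 + 10·log₁₀(10) = 85.1 + 10.000 = 95.10 dB.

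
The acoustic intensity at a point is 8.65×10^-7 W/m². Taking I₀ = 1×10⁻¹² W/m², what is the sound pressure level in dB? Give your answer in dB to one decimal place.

L = 10·log₁₀(I/I₀) = 10·log₁₀(8.65×10^-7/10⁻¹²) = 10·log₁₀(8.65×10^5).
L = 10·(0.9370 + 5) = 59.37 dB.

59.4 dB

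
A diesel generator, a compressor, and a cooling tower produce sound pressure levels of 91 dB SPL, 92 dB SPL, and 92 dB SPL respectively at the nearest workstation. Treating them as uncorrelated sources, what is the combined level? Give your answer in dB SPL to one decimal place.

96.5 dB SPL

For uncorrelated sources the intensities add, so convert each level to linear form, sum, and take 10·log₁₀ of the total.
Σ 10^(L/10) = 10^(91/10) + 10^(92/10) + 10^(92/10) = 4.429e+09.
L_total = 10·log₁₀(4.429e+09) = 96.46 dB SPL.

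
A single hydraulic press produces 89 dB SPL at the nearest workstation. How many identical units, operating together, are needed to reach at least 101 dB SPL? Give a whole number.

Need L₁ + 10·log₁₀ N ≥ 101, i.e. log₁₀ N ≥ 1.20.
N ≥ 10^(12.0/10) = 15.849, so N = 16.

16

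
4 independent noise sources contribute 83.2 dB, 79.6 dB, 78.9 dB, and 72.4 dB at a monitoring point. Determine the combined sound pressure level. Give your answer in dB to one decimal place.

Incoherent sources combine by intensity addition: L_total = 10·log₁₀(Σ 10^(L_i/10)).
Σ 10^(L/10) = 10^(83.2/10) + 10^(79.6/10) + 10^(78.9/10) + 10^(72.4/10) = 3.951e+08.
L_total = 10·log₁₀(3.951e+08) = 85.97 dB.

86.0 dB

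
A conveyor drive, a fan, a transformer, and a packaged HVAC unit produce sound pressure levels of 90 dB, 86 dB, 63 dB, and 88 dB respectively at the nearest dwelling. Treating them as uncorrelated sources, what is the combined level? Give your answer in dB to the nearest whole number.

93 dB

Incoherent sources combine by intensity addition: L_total = 10·log₁₀(Σ 10^(L_i/10)).
Σ 10^(L/10) = 10^(90/10) + 10^(86/10) + 10^(63/10) + 10^(88/10) = 2.031e+09.
L_total = 10·log₁₀(2.031e+09) = 93.08 dB.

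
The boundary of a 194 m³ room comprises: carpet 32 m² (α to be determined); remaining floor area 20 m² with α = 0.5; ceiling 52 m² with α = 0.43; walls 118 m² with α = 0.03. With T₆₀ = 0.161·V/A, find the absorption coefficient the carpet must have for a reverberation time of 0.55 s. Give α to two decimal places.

0.65

From T₆₀ = 0.161·V/A, the target T₆₀ = 0.55 s needs A = 0.161·194/0.55 = 56.79 m².
Absorption from the other surfaces = 20·0.5 + 52·0.43 + 118·0.03 = 35.90 m², so the carpet must supply 20.89 m² over 32 m².
α = 20.89/32 = 0.653.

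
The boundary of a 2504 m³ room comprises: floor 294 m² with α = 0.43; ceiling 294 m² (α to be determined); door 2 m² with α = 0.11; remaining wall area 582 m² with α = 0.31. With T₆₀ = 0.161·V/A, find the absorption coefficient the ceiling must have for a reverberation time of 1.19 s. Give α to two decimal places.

Required total absorption A = 0.161·2504/1.19 = 338.78 m².
Absorption from the other surfaces = 294·0.43 + 2·0.11 + 582·0.31 = 307.06 m², so the ceiling must supply 31.72 m² over 294 m².
α = 31.72/294 = 0.108.

0.11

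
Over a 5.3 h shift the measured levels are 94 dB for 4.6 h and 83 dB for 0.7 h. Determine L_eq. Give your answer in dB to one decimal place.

The energy average is taken in the linear domain: L_eq = 10·log₁₀[(Σ tᵢ·10^(Lᵢ/10))/T], T = 5.3 h.
Σ tᵢ·10^(Lᵢ/10) = 4.6·10^(94/10) + 0.7·10^(83/10) = 1.169e+10.
L_eq = 10·log₁₀(1.169e+10/5.3) = 93.44 dB.

93.4 dB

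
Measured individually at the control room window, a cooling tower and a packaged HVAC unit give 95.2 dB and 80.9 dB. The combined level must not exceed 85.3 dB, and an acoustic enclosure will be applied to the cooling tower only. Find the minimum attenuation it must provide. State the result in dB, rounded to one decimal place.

11.9 dB

The untreated sources together contribute 10^(80.9/10) = 1.230e+08, i.e. 80.90 dB.
The limit corresponds to 10^(85.3/10) = 3.388e+08; subtracting the fixed part leaves 2.158e+08 for the cooling tower, i.e. 83.34 dB.
Required insertion loss = 95.2 − 83.34 = 11.86 dB.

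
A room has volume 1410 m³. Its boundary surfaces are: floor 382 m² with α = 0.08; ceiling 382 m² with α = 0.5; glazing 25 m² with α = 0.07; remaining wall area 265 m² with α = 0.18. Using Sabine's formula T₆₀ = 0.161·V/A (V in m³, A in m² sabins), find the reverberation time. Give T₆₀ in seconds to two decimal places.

0.84 s

Total absorption A = 382·0.08 + 382·0.5 + 25·0.07 + 265·0.18 = 271.01 m² sabins.
T₆₀ = 0.161·V/A = 0.161·1410/271.01 = 0.838 s.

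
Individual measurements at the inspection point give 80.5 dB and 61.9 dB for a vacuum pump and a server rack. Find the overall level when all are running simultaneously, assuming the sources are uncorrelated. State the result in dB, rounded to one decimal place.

80.6 dB

Incoherent sources combine by intensity addition: L_total = 10·log₁₀(Σ 10^(L_i/10)).
Σ 10^(L/10) = 10^(80.5/10) + 10^(61.9/10) = 1.138e+08.
L_total = 10·log₁₀(1.138e+08) = 80.56 dB.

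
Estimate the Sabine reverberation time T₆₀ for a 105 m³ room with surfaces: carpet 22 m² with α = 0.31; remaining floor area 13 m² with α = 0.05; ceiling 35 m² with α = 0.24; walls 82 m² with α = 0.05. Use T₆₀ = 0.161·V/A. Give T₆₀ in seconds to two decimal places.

0.85 s

Summing Sᵢαᵢ: 22·0.31 + 13·0.05 + 35·0.24 + 82·0.05 = 19.97 m².
T₆₀ = 0.161 × 105 / 19.97 = 0.847 s.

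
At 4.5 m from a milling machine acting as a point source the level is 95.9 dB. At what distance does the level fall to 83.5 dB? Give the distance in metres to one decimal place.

18.8 m

The 12.4 dB drop corresponds to a distance ratio of 10^(12.4/20) for a point source.
r₂ = 4.5·10^((95.9−83.5)/20) = 4.5·10^(12.4/20) = 18.76 m.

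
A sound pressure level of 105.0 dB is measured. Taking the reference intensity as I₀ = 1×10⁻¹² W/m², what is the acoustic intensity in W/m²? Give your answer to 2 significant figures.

L = 10·log₁₀(I/I₀) ⇒ I = I₀·10^(L/10) = 10⁻¹² × 10^10.50.

0.032 W/m²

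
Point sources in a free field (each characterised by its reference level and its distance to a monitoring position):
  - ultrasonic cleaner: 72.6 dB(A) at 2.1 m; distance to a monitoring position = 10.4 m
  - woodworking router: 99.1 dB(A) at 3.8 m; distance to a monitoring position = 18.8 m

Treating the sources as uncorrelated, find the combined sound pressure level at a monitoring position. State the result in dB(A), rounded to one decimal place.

85.2 dB(A)

First find each source's level at the receiver (point-source: −20·log₁₀(r/r_ref)), then combine on an intensity basis.
ultrasonic cleaner: 72.6 − 20·log₁₀(10.4/2.1) = 72.6 − 13.90 = 58.70 dB(A).
woodworking router: 99.1 − 20·log₁₀(18.8/3.8) = 99.1 − 13.89 = 85.21 dB(A).
Σ 10^(L/10) = 3.328e+08 → L_total = 10·log₁₀(3.328e+08) = 85.22 dB(A).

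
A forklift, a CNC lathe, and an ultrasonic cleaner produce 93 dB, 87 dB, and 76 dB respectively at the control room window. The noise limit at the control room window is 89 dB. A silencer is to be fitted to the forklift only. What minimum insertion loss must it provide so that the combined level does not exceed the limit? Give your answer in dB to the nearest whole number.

9 dB

Everything except the forklift sums to 10^(87/10) + 10^(76/10) = 5.410e+08 in linear terms, 87.33 dB.
The limit corresponds to 10^(89/10) = 7.943e+08; subtracting the fixed part leaves 2.533e+08 for the forklift, i.e. 84.04 dB.
Required insertion loss = 93 − 84.04 = 8.96 dB.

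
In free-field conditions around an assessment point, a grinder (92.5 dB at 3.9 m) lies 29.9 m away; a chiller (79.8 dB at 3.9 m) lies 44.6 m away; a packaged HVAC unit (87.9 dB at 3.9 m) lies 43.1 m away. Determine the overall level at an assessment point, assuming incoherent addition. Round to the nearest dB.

76 dB

First find each source's level at the receiver (point-source: −20·log₁₀(r/r_ref)), then combine on an intensity basis.
grinder: 92.5 − 20·log₁₀(29.9/3.9) = 92.5 − 17.69 = 74.81 dB.
chiller: 79.8 − 20·log₁₀(44.6/3.9) = 79.8 − 21.17 = 58.63 dB.
packaged HVAC unit: 87.9 − 20·log₁₀(43.1/3.9) = 87.9 − 20.87 = 67.03 dB.
Σ 10^(L/10) = 3.603e+07 → L_total = 10·log₁₀(3.603e+07) = 75.57 dB.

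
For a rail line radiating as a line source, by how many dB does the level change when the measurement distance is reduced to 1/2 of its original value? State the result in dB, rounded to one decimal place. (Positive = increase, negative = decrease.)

Line-source spreading: ΔL = −10·log₁₀(r₂/r₁).
ΔL = −10·log₁₀(0.5) = +3.01 dB.

+3.0 dB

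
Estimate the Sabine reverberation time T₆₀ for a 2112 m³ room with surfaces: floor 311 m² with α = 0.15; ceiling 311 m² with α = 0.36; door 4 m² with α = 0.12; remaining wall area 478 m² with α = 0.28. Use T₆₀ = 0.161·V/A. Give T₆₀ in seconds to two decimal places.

1.16 s

A = Σ Sᵢαᵢ = 311·0.15 + 311·0.36 + 4·0.12 + 478·0.28 = 292.93 m².
T₆₀ = 0.161·V/A = 0.161·2112/292.93 = 1.161 s.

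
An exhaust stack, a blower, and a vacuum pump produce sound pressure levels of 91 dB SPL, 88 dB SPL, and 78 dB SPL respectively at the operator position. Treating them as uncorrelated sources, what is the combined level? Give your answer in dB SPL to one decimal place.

92.9 dB SPL

For uncorrelated sources the intensities add, so convert each level to linear form, sum, and take 10·log₁₀ of the total.
Σ 10^(L/10) = 10^(91/10) + 10^(88/10) + 10^(78/10) = 1.953e+09.
L_total = 10·log₁₀(1.953e+09) = 92.91 dB SPL.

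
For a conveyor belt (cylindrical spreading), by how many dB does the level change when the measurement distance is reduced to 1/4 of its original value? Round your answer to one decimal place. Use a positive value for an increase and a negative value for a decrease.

+6.0 dB

Line-source spreading: ΔL = −10·log₁₀(r₂/r₁).
ΔL = −10·log₁₀(0.25) = +6.02 dB.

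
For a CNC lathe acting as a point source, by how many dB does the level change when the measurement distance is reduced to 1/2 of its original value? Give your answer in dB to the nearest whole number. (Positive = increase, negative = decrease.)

+6 dB

With spherical spreading the level changes by −20·log₁₀(r₂/r₁).
ΔL = −20·log₁₀(0.5) = +6.02 dB.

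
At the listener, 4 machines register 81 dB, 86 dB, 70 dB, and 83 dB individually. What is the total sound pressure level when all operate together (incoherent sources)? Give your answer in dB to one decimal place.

88.7 dB

Incoherent sources combine by intensity addition: L_total = 10·log₁₀(Σ 10^(L_i/10)).
Σ 10^(L/10) = 10^(81/10) + 10^(86/10) + 10^(70/10) + 10^(83/10) = 7.335e+08.
L_total = 10·log₁₀(7.335e+08) = 88.65 dB.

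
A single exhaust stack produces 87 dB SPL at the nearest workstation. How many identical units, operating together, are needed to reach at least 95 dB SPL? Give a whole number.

7

Need L₁ + 10·log₁₀ N ≥ 95, i.e. log₁₀ N ≥ 0.80.
N ≥ 10^(8.0/10) = 6.310, so N = 7.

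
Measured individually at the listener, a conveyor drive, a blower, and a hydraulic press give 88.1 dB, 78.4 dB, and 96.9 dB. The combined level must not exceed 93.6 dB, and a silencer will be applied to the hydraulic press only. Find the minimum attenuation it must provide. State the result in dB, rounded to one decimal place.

Fixed contribution from the other sources: Σ 10^(L/10) = 10^(88.1/10) + 10^(78.4/10) = 7.148e+08 (88.54 dB).
To meet 93.6 dB overall, the treated hydraulic press may contribute at most 10^(93.6/10) − 7.148e+08 = 1.576e+09, i.e. 91.98 dB.
So the hydraulic press must be reduced from 96.9 to 91.98 dB: IL = 4.92 dB.

4.9 dB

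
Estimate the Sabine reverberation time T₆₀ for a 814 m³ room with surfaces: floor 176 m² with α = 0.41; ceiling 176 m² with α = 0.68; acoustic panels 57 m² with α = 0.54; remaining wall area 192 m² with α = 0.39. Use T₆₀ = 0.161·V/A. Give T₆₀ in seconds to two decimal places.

0.44 s

Summing Sᵢαᵢ: 176·0.41 + 176·0.68 + 57·0.54 + 192·0.39 = 297.50 m².
T₆₀ = 0.161 × 814 / 297.50 = 0.441 s.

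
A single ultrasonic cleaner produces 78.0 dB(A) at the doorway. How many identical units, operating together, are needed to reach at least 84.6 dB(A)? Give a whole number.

5

The shortfall is 84.6 − 78.0 = 6.6 dB, and N units add 10·log₁₀ N, so need 10·log₁₀ N ≥ 6.6.
N ≥ 10^(6.6/10) = 4.571, so N = 5.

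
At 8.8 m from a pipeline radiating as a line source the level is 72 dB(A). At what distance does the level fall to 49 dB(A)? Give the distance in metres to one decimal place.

Line-source spreading drops the level by 10·log₁₀(r₂/r₁); inverting, r₂/r₁ = 10^(ΔL/10).
r₂ = 8.8·10^((72−49)/10) = 8.8·10^(23.0/10) = 1755.83 m.

1755.8 m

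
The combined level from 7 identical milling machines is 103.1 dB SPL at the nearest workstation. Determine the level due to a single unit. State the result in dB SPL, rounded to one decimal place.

94.6 dB SPL

For N identical incoherent sources L_total = L₁ + 10·log₁₀ N, so L₁ = 103.1 − 10·log₁₀(7) = 103.1 − 8.451.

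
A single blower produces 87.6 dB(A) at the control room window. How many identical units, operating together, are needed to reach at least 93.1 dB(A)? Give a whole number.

Need L₁ + 10·log₁₀ N ≥ 93.1, i.e. log₁₀ N ≥ 0.55.
N ≥ 10^(5.5/10) = 3.548, so N = 4.

4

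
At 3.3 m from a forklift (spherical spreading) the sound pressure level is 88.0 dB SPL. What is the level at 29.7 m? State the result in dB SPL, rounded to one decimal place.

68.9 dB SPL

Point-source attenuation: ΔL = 20·log₁₀(r₂/r₁) = 20·log₁₀(29.7/3.3) = 19.085 dB.
L₂ = 88.0 − 20·log₁₀(29.7/3.3) = 88.0 − 19.085 = 68.92 dB SPL.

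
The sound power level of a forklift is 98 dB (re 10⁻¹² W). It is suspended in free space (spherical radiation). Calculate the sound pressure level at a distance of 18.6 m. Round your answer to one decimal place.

Free-field spherical radiation: L_p = L_w − 10·log₁₀(4π·r²), r = 18.6 m.
4π·r² = 4347 m², 10·log₁₀ of that is 36.382 dB.
L_p = 98 − 36.382 = 61.62 dB.

61.6 dB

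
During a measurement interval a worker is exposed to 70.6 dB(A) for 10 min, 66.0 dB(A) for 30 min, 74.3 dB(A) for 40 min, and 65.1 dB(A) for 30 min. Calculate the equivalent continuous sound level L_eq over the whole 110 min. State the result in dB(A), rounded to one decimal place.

71.1 dB(A)

The energy average is taken in the linear domain: L_eq = 10·log₁₀[(Σ tᵢ·10^(Lᵢ/10))/T], T = 110 min.
Σ tᵢ·10^(Lᵢ/10) = 10·10^(70.6/10) + 30·10^(66.0/10) + 40·10^(74.3/10) + 30·10^(65.1/10) = 1.408e+09.
L_eq = 10·log₁₀(1.408e+09/110) = 71.07 dB(A).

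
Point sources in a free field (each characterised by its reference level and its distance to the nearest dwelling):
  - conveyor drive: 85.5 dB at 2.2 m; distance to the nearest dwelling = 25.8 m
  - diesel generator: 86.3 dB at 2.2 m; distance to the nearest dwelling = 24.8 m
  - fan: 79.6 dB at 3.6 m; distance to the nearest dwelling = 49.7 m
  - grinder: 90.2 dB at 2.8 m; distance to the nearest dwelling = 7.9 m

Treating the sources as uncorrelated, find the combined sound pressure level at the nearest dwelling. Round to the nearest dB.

First find each source's level at the receiver (point-source: −20·log₁₀(r/r_ref)), then combine on an intensity basis.
conveyor drive: 85.5 − 20·log₁₀(25.8/2.2) = 85.5 − 21.38 = 64.12 dB.
diesel generator: 86.3 − 20·log₁₀(24.8/2.2) = 86.3 − 21.04 = 65.26 dB.
fan: 79.6 − 20·log₁₀(49.7/3.6) = 79.6 − 22.80 = 56.80 dB.
grinder: 90.2 − 20·log₁₀(7.9/2.8) = 90.2 − 9.01 = 81.19 dB.
Σ 10^(L/10) = 1.380e+08 → L_total = 10·log₁₀(1.380e+08) = 81.40 dB.

81 dB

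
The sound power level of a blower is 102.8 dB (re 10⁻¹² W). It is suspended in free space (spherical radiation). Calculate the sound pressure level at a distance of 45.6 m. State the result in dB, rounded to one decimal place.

58.6 dB

L_p = L_w − 10·log₁₀(4π·r²) with r = 45.6 m.
4π·r² = 2.613e+04 m², 10·log₁₀ of that is 44.171 dB.
L_p = 102.8 − 44.171 = 58.63 dB.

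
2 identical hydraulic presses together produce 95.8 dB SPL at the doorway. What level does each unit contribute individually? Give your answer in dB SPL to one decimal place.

92.8 dB SPL

For N identical incoherent sources L_total = L₁ + 10·log₁₀ N, so L₁ = 95.8 − 10·log₁₀(2) = 95.8 − 3.010.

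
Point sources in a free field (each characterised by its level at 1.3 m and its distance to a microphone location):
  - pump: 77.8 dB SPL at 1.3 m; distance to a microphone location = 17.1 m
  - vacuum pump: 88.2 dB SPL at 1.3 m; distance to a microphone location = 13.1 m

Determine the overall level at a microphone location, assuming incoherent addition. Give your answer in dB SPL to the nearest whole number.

68 dB SPL

First find each source's level at the receiver (point-source: −20·log₁₀(r/r_ref)), then combine on an intensity basis.
pump: 77.8 − 20·log₁₀(17.1/1.3) = 77.8 − 22.38 = 55.42 dB SPL.
vacuum pump: 88.2 − 20·log₁₀(13.1/1.3) = 88.2 − 20.07 = 68.13 dB SPL.
Σ 10^(L/10) = 6.855e+06 → L_total = 10·log₁₀(6.855e+06) = 68.36 dB SPL.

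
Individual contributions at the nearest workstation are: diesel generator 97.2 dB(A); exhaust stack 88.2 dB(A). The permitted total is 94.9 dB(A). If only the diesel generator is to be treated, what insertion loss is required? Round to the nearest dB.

Fixed contribution from the other source: Σ 10^(L/10) = 10^(88.2/10) = 6.607e+08 (88.20 dB(A)).
To meet 94.9 dB(A) overall, the treated diesel generator may contribute at most 10^(94.9/10) − 6.607e+08 = 2.430e+09, i.e. 93.86 dB(A).
Required insertion loss = 97.2 − 93.86 = 3.34 dB.

3 dB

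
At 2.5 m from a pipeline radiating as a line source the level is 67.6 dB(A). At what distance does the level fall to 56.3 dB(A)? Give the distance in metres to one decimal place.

33.7 m

The 11.3 dB drop corresponds to a distance ratio of 10^(11.3/10) for a line source.
r₂ = 2.5·10^((67.6−56.3)/10) = 2.5·10^(11.3/10) = 33.72 m.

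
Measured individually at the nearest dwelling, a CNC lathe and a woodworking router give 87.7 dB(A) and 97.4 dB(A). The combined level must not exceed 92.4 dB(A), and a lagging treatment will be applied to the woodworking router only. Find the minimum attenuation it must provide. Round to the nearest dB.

7 dB

The untreated sources together contribute 10^(87.7/10) = 5.888e+08, i.e. 87.70 dB(A).
To meet 92.4 dB(A) overall, the treated woodworking router may contribute at most 10^(92.4/10) − 5.888e+08 = 1.149e+09, i.e. 90.60 dB(A).
So the woodworking router must be reduced from 97.4 to 90.60 dB(A): IL = 6.80 dB.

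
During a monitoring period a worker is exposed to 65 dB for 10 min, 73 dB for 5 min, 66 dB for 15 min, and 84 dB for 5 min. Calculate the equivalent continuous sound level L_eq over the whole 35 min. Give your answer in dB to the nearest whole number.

76 dB

The energy average is taken in the linear domain: L_eq = 10·log₁₀[(Σ tᵢ·10^(Lᵢ/10))/T], T = 35 min.
Σ tᵢ·10^(Lᵢ/10) = 10·10^(65/10) + 5·10^(73/10) + 15·10^(66/10) + 5·10^(84/10) = 1.447e+09.
L_eq = 10·log₁₀(1.447e+09/35) = 76.16 dB.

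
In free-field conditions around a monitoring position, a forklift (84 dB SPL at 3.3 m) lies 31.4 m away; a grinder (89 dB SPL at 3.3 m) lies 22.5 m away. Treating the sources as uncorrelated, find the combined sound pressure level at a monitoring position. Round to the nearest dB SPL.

First find each source's level at the receiver (point-source: −20·log₁₀(r/r_ref)), then combine on an intensity basis.
forklift: 84 − 20·log₁₀(31.4/3.3) = 84 − 19.57 = 64.43 dB SPL.
grinder: 89 − 20·log₁₀(22.5/3.3) = 89 − 16.67 = 72.33 dB SPL.
Σ 10^(L/10) = 1.986e+07 → L_total = 10·log₁₀(1.986e+07) = 72.98 dB SPL.

73 dB SPL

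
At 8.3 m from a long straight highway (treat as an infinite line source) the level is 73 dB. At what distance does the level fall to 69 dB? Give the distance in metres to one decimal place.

20.8 m

For a line source L₁ − L₂ = 10·log₁₀(r₂/r₁), so r₂ = r₁·10^((L₁−L₂)/10).
r₂ = 8.3·10^((73−69)/10) = 8.3·10^(4.0/10) = 20.85 m.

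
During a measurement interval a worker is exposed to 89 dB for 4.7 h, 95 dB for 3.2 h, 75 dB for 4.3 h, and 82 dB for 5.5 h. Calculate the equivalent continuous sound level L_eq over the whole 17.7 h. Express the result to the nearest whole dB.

Weight each interval's intensity by its duration and average over T = 17.7 h:
Σ tᵢ·10^(Lᵢ/10) = 4.7·10^(89/10) + 3.2·10^(95/10) + 4.3·10^(75/10) + 5.5·10^(82/10) = 1.486e+10.
L_eq = 10·log₁₀(1.486e+10/17.7) = 89.24 dB.

89 dB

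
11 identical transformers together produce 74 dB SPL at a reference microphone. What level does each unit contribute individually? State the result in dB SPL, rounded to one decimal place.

63.6 dB SPL

For N identical incoherent sources L_total = L₁ + 10·log₁₀ N, so L₁ = 74 − 10·log₁₀(11) = 74 − 10.414.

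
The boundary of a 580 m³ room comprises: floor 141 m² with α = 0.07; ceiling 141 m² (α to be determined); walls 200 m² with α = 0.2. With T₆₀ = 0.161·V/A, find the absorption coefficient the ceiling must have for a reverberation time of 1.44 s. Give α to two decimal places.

From T₆₀ = 0.161·V/A, the target T₆₀ = 1.44 s needs A = 0.161·580/1.44 = 64.85 m².
Absorption from the other surfaces = 141·0.07 + 200·0.2 = 49.87 m², so the ceiling must supply 14.98 m² over 141 m².
α = 14.98/141 = 0.106.

0.11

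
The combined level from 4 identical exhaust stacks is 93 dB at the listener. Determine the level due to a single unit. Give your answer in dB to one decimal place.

Dividing the total intensity by 4 lowers the level by 10·log₁₀ 4 = 6.021 dB: L₁ = 93 − 6.021.

87.0 dB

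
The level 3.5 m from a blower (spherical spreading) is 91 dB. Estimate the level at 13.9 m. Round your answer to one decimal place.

For a point source, L₂ = L₁ − 20·log₁₀(r₂/r₁).
L₂ = 91 − 20·log₁₀(13.9/3.5) = 91 − 11.979 = 79.02 dB.

79.0 dB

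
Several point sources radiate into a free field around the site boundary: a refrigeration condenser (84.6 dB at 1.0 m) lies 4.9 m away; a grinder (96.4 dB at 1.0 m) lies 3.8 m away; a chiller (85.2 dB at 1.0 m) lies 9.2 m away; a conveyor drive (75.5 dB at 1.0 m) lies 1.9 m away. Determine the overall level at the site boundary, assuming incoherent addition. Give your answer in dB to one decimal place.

85.2 dB

Propagate each source to the receiver with L = L_ref − 20·log₁₀(r/r_ref), then add intensities.
refrigeration condenser: 84.6 − 20·log₁₀(4.9/1.0) = 84.6 − 13.80 = 70.80 dB.
grinder: 96.4 − 20·log₁₀(3.8/1.0) = 96.4 − 11.60 = 84.80 dB.
chiller: 85.2 − 20·log₁₀(9.2/1.0) = 85.2 − 19.28 = 65.92 dB.
conveyor drive: 75.5 − 20·log₁₀(1.9/1.0) = 75.5 − 5.58 = 69.92 dB.
Σ 10^(L/10) = 3.280e+08 → L_total = 10·log₁₀(3.280e+08) = 85.16 dB.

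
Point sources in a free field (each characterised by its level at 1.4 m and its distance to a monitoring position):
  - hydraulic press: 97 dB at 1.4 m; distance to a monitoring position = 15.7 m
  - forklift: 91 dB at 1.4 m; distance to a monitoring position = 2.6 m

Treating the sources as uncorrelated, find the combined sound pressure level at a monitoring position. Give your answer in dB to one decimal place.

Propagate each source to the receiver with L = L_ref − 20·log₁₀(r/r_ref), then add intensities.
hydraulic press: 97 − 20·log₁₀(15.7/1.4) = 97 − 21.00 = 76.00 dB.
forklift: 91 − 20·log₁₀(2.6/1.4) = 91 − 5.38 = 85.62 dB.
Σ 10^(L/10) = 4.049e+08 → L_total = 10·log₁₀(4.049e+08) = 86.07 dB.

86.1 dB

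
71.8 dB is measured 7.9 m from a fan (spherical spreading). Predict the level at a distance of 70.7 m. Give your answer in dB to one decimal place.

Point-source attenuation: ΔL = 20·log₁₀(r₂/r₁) = 20·log₁₀(70.7/7.9) = 19.036 dB.
L₂ = 71.8 − 20·log₁₀(70.7/7.9) = 71.8 − 19.036 = 52.76 dB.

52.8 dB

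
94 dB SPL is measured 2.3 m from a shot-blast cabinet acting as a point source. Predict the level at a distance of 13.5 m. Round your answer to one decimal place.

78.6 dB SPL

For a point source, L₂ = L₁ − 20·log₁₀(r₂/r₁).
L₂ = 94 − 20·log₁₀(13.5/2.3) = 94 − 15.372 = 78.63 dB SPL.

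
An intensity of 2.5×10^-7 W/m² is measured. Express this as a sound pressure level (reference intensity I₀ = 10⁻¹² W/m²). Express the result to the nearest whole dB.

I/I₀ = 2.5×10^-7/10⁻¹² = 2.5×10^5, and L = 10·log₁₀(I/I₀).
L = 10·(0.3979 + 5) = 53.98 dB.

54 dB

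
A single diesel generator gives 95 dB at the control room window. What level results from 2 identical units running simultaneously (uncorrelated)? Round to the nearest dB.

98 dB

L_total = L₁ + 10·log₁₀ N for N identical incoherent sources.
L_total = 95 + 10·log₁₀(2) = 95 + 3.010 = 98.01 dB.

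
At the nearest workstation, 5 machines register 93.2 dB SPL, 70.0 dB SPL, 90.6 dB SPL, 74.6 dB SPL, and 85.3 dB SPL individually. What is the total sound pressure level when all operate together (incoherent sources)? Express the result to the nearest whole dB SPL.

96 dB SPL

Incoherent sources combine by intensity addition: L_total = 10·log₁₀(Σ 10^(L_i/10)).
Σ 10^(L/10) = 10^(93.2/10) + 10^(70.0/10) + 10^(90.6/10) + 10^(74.6/10) + 10^(85.3/10) = 3.615e+09.
L_total = 10·log₁₀(3.615e+09) = 95.58 dB SPL.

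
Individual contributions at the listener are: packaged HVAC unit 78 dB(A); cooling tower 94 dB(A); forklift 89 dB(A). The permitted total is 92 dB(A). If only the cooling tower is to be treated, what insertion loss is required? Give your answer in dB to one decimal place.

5.4 dB

The untreated sources together contribute 10^(78/10) + 10^(89/10) = 8.574e+08, i.e. 89.33 dB(A).
The limit corresponds to 10^(92/10) = 1.585e+09; subtracting the fixed part leaves 7.275e+08 for the cooling tower, i.e. 88.62 dB(A).
Required insertion loss = 94 − 88.62 = 5.38 dB.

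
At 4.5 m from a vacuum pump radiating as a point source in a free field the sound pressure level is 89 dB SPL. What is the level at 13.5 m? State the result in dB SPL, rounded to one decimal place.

Point-source attenuation: ΔL = 20·log₁₀(r₂/r₁) = 20·log₁₀(13.5/4.5) = 9.542 dB.
L₂ = 89 − 20·log₁₀(13.5/4.5) = 89 − 9.542 = 79.46 dB SPL.

79.5 dB SPL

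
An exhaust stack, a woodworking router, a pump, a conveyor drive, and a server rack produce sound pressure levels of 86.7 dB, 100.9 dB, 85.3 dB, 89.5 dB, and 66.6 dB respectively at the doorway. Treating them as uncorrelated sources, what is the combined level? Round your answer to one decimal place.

Incoherent sources combine by intensity addition: L_total = 10·log₁₀(Σ 10^(L_i/10)).
Σ 10^(L/10) = 10^(86.7/10) + 10^(100.9/10) + 10^(85.3/10) + 10^(89.5/10) + 10^(66.6/10) = 1.401e+10.
L_total = 10·log₁₀(1.401e+10) = 101.46 dB.

101.5 dB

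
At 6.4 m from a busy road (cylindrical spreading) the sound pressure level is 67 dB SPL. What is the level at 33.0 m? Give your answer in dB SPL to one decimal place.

Line-source attenuation: ΔL = 10·log₁₀(r₂/r₁) = 10·log₁₀(33.0/6.4) = 7.123 dB.
L₂ = 67 − 10·log₁₀(33.0/6.4) = 67 − 7.123 = 59.88 dB SPL.

59.9 dB SPL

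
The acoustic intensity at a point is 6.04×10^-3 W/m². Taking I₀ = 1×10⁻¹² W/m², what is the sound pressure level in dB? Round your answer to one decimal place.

97.8 dB

I/I₀ = 6.04×10^-3/10⁻¹² = 6.04×10^9, and L = 10·log₁₀(I/I₀).
L = 10·(0.7810 + 9) = 97.81 dB.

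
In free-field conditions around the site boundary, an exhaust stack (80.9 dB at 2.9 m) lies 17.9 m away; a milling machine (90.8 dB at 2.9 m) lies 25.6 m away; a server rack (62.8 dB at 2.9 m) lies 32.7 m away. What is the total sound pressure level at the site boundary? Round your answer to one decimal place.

Propagate each source to the receiver with L = L_ref − 20·log₁₀(r/r_ref), then add intensities.
exhaust stack: 80.9 − 20·log₁₀(17.9/2.9) = 80.9 − 15.81 = 65.09 dB.
milling machine: 90.8 − 20·log₁₀(25.6/2.9) = 90.8 − 18.92 = 71.88 dB.
server rack: 62.8 − 20·log₁₀(32.7/2.9) = 62.8 − 21.04 = 41.76 dB.
Σ 10^(L/10) = 1.867e+07 → L_total = 10·log₁₀(1.867e+07) = 72.71 dB.

72.7 dB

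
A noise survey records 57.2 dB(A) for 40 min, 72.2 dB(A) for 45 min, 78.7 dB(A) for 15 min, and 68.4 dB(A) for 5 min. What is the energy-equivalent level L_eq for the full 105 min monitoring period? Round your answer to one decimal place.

72.6 dB(A)

Weight each interval's intensity by its duration and average over T = 105 min:
Σ tᵢ·10^(Lᵢ/10) = 40·10^(57.2/10) + 45·10^(72.2/10) + 15·10^(78.7/10) + 5·10^(68.4/10) = 1.914e+09.
L_eq = 10·log₁₀(1.914e+09/105) = 72.61 dB(A).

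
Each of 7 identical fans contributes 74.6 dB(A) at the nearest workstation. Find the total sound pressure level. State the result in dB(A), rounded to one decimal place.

With 7 equal, uncorrelated contributions the intensity is 7× that of one unit, giving a rise of 10·log₁₀ 7.
L_total = 74.6 + 10·log₁₀(7) = 74.6 + 8.451 = 83.05 dB(A).

83.1 dB(A)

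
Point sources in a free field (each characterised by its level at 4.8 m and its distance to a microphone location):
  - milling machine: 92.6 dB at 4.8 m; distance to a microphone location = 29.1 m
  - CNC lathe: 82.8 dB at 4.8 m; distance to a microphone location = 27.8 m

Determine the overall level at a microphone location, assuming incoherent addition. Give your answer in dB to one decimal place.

77.4 dB

First find each source's level at the receiver (point-source: −20·log₁₀(r/r_ref)), then combine on an intensity basis.
milling machine: 92.6 − 20·log₁₀(29.1/4.8) = 92.6 − 15.65 = 76.95 dB.
CNC lathe: 82.8 − 20·log₁₀(27.8/4.8) = 82.8 − 15.26 = 67.54 dB.
Σ 10^(L/10) = 5.519e+07 → L_total = 10·log₁₀(5.519e+07) = 77.42 dB.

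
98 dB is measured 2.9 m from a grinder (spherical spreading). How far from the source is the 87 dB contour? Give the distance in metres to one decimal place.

10.3 m

For a point source L₁ − L₂ = 20·log₁₀(r₂/r₁), so r₂ = r₁·10^((L₁−L₂)/20).
r₂ = 2.9·10^((98−87)/20) = 2.9·10^(11.0/20) = 10.29 m.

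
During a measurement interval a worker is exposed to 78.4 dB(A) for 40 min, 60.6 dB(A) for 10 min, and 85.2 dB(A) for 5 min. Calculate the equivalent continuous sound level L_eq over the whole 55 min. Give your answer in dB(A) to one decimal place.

L_eq = 10·log₁₀[(1/T)·Σ tᵢ·10^(Lᵢ/10)] with T = 55 min.
Σ tᵢ·10^(Lᵢ/10) = 40·10^(78.4/10) + 10·10^(60.6/10) + 5·10^(85.2/10) = 4.434e+09.
L_eq = 10·log₁₀(4.434e+09/55) = 79.06 dB(A).

79.1 dB(A)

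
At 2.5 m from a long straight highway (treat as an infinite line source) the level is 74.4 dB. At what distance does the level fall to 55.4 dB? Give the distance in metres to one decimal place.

Line-source spreading drops the level by 10·log₁₀(r₂/r₁); inverting, r₂/r₁ = 10^(ΔL/10).
r₂ = 2.5·10^((74.4−55.4)/10) = 2.5·10^(19.0/10) = 198.58 m.

198.6 m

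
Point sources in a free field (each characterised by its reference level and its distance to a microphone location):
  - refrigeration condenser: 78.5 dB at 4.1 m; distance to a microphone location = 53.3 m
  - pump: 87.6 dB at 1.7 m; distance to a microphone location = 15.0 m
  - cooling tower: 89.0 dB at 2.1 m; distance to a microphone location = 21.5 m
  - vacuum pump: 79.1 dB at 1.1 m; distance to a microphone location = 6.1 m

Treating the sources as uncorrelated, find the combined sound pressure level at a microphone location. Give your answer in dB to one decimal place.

Propagate each source to the receiver with L = L_ref − 20·log₁₀(r/r_ref), then add intensities.
refrigeration condenser: 78.5 − 20·log₁₀(53.3/4.1) = 78.5 − 22.28 = 56.22 dB.
pump: 87.6 − 20·log₁₀(15.0/1.7) = 87.6 − 18.91 = 68.69 dB.
cooling tower: 89.0 − 20·log₁₀(21.5/2.1) = 89.0 − 20.20 = 68.80 dB.
vacuum pump: 79.1 − 20·log₁₀(6.1/1.1) = 79.1 − 14.88 = 64.22 dB.
Σ 10^(L/10) = 1.803e+07 → L_total = 10·log₁₀(1.803e+07) = 72.56 dB.

72.6 dB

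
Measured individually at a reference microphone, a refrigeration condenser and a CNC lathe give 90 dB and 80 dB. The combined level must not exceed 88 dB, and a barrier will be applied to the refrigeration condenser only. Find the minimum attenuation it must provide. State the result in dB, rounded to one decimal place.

Everything except the refrigeration condenser sums to 10^(80/10) = 1.000e+08 in linear terms, 80.00 dB.
To meet 88 dB overall, the treated refrigeration condenser may contribute at most 10^(88/10) − 1.000e+08 = 5.310e+08, i.e. 87.25 dB.
So the refrigeration condenser must be reduced from 90 to 87.25 dB: IL = 2.75 dB.

2.7 dB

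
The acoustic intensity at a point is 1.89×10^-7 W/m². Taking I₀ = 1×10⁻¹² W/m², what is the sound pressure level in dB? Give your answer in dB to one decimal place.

52.8 dB

L = 10·log₁₀(I/I₀) = 10·log₁₀(1.89×10^-7/10⁻¹²) = 10·log₁₀(1.89×10^5).
L = 10·(0.2765 + 5) = 52.76 dB.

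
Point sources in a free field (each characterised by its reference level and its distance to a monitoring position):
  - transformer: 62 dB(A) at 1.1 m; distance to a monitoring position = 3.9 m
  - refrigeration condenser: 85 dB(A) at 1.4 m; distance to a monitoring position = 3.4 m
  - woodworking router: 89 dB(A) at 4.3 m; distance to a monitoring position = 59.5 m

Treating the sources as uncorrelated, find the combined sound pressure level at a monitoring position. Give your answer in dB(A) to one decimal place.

77.6 dB(A)

First find each source's level at the receiver (point-source: −20·log₁₀(r/r_ref)), then combine on an intensity basis.
transformer: 62 − 20·log₁₀(3.9/1.1) = 62 − 10.99 = 51.01 dB(A).
refrigeration condenser: 85 − 20·log₁₀(3.4/1.4) = 85 − 7.71 = 77.29 dB(A).
woodworking router: 89 − 20·log₁₀(59.5/4.3) = 89 − 22.82 = 66.18 dB(A).
Σ 10^(L/10) = 5.789e+07 → L_total = 10·log₁₀(5.789e+07) = 77.63 dB(A).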